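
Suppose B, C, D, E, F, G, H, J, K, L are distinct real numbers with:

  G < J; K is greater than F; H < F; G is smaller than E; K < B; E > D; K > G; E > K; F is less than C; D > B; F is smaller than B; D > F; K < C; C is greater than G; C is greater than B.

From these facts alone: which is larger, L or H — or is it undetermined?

undetermined

Following every chain through H: above H we get F, K, B, D, E, C.
L is not reached, and no chain runs the other way from L to H.
So the given relations leave the order of H and L undetermined.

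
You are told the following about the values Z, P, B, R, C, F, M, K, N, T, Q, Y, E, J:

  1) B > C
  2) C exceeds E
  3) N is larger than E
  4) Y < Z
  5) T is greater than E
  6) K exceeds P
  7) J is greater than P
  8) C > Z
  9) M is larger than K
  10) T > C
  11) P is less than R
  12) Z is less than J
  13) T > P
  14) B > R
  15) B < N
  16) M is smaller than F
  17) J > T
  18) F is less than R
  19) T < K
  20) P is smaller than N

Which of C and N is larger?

N

Link the given pairs in sequence: C < T; T < K; K < M; M < F; F < R; R < B; B < N.
Together: C < T < K < M < F < R < B < N.
So C < N; N is the larger of the two.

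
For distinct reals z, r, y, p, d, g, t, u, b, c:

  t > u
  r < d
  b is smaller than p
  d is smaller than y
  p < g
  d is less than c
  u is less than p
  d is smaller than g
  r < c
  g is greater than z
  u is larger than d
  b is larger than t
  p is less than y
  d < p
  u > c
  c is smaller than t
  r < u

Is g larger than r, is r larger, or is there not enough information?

r < d and d < c give r < c.
With c < u: r < d < c < u.
With u < t: r < d < c < u < t.
With t < b: r < d < c < u < t < b.
With b < p: r < d < c < u < t < b < p.
Then p < g extends the chain to g.
So g is larger.

g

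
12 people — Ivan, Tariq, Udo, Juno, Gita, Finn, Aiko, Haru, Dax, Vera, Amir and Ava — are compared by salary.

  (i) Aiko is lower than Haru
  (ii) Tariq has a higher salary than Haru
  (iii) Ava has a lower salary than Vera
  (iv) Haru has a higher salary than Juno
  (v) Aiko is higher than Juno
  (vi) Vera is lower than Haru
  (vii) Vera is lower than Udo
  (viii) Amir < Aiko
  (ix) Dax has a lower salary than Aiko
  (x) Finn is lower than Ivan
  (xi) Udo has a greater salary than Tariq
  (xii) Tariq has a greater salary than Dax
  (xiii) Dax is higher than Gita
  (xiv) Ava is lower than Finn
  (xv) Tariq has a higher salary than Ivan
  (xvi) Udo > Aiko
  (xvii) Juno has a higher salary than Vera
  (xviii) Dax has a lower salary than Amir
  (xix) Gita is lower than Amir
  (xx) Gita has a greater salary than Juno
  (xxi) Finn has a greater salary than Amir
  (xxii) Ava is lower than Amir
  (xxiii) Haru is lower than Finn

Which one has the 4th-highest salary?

The consecutive relations fix a unique order: Ava < Vera < Juno < Gita < Dax < Amir < Aiko < Haru < Finn < Ivan < Tariq < Udo.
Counting 4 from the largest end gives Finn.

Finn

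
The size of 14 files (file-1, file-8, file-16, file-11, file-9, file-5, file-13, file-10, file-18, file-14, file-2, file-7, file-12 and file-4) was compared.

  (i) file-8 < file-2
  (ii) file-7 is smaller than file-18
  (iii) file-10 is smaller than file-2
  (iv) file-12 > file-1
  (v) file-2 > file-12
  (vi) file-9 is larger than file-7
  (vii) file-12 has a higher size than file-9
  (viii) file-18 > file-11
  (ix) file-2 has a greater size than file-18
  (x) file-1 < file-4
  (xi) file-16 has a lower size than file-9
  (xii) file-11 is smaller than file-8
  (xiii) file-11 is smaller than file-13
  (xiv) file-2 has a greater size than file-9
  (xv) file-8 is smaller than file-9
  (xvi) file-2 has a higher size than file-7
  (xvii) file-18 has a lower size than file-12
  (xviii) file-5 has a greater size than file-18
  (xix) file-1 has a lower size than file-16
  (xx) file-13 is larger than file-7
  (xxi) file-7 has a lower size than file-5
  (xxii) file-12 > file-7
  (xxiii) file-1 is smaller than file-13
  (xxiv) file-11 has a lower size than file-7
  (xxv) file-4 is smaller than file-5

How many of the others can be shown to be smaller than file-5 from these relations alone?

The elements the relations force below file-5 are file-11, file-7, file-18, file-1, file-4 — no chain reaches any other.
That is 5.

5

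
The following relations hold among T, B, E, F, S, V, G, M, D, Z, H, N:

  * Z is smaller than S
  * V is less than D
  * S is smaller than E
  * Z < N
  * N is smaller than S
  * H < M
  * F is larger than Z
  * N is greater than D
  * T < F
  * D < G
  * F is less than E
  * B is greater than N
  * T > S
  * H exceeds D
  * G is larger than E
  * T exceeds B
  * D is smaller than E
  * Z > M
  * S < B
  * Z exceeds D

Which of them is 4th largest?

Chaining the given pairs: V < D < H < M < Z < N < S < B < T < F < E < G.
Counting 4 from the largest end gives T.

T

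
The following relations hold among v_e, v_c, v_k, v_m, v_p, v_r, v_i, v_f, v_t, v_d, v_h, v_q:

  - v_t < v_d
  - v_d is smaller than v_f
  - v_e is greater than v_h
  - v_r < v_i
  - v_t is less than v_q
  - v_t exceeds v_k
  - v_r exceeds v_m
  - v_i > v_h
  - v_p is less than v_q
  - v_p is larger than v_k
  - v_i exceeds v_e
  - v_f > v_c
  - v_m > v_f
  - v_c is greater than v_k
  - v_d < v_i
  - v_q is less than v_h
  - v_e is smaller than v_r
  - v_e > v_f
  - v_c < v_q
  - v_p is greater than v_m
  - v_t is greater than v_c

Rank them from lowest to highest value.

Each adjacent pair is fixed by a given relation: v_k < v_c; v_c < v_t; v_t < v_d; v_d < v_f; v_f < v_m; v_m < v_p; v_p < v_q; v_q < v_h; v_h < v_e; v_e < v_r; v_r < v_i. Chaining them end to end gives the full order.

v_k < v_c < v_t < v_d < v_f < v_m < v_p < v_q < v_h < v_e < v_r < v_i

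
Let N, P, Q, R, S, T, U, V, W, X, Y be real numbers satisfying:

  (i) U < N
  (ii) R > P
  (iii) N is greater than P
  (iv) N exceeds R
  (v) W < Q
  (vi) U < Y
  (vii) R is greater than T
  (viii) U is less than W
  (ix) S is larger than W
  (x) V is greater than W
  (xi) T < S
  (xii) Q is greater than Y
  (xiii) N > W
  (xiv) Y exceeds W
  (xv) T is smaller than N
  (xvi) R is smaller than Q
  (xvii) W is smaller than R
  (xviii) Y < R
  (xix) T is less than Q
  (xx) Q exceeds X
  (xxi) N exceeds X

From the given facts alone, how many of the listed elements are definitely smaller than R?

5

From R the given relations immediately reach P, W, Y, T.
From those, U — 5 in total.
Nothing else is reachable below R; 5 in all.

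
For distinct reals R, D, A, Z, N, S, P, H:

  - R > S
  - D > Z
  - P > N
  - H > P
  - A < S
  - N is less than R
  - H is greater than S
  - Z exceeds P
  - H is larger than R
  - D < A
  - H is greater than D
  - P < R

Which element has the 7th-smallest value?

The consecutive relations fix a unique order: N < P < Z < D < A < S < R < H.
The 7th smallest is R.

R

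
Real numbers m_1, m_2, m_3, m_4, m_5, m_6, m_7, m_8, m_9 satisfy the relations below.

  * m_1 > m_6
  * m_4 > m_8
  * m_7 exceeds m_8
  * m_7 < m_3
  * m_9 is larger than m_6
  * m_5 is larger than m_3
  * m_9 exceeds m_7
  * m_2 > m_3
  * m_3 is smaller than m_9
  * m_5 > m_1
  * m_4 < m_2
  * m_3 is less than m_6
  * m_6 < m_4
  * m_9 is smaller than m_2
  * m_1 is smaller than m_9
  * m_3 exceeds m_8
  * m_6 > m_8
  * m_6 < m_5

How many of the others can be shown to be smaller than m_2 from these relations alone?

Directly below m_2: m_3, m_4, m_9.
One step further: m_8, m_7, m_6, m_1 (7 so far).
No other element is forced below m_2 by the given relations, so the count is 7.

7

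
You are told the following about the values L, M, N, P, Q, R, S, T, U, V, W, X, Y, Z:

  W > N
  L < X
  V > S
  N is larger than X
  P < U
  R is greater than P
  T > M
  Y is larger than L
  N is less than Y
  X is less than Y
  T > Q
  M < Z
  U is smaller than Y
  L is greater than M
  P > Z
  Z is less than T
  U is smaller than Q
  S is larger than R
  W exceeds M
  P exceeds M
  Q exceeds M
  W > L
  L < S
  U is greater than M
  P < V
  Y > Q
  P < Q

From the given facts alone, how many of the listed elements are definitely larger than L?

Directly above L: X, S, W, Y.
One step further: N, V (6 so far).
No other element is forced above L by the given relations, so the count is 6.

6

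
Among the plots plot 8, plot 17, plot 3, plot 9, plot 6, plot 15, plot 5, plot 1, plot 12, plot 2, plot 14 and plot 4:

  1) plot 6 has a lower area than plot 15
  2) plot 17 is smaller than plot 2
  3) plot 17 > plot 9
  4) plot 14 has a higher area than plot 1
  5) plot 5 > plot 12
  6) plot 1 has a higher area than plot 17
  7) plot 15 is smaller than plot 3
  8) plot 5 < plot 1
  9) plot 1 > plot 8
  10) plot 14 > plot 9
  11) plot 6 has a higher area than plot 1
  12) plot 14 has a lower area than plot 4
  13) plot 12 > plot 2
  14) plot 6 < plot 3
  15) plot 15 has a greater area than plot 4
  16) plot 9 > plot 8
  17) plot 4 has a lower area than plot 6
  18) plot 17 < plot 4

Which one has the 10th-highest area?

The consecutive relations fix a unique order: plot 8 < plot 9 < plot 17 < plot 2 < plot 12 < plot 5 < plot 1 < plot 14 < plot 4 < plot 6 < plot 15 < plot 3.
The 10th largest is plot 17.

plot 17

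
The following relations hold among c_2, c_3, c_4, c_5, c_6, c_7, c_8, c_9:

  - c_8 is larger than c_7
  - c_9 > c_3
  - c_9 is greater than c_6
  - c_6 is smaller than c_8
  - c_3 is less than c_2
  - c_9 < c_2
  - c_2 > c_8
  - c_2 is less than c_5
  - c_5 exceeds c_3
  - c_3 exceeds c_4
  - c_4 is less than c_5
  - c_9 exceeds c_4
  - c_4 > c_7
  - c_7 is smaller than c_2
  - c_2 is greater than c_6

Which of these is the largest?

Chaining downward from c_5: directly below it, c_4, c_3, c_2; then c_7, c_6, c_9, c_8.
That covers every other element, and nothing is given above c_5, so c_5 is the largest.

c_5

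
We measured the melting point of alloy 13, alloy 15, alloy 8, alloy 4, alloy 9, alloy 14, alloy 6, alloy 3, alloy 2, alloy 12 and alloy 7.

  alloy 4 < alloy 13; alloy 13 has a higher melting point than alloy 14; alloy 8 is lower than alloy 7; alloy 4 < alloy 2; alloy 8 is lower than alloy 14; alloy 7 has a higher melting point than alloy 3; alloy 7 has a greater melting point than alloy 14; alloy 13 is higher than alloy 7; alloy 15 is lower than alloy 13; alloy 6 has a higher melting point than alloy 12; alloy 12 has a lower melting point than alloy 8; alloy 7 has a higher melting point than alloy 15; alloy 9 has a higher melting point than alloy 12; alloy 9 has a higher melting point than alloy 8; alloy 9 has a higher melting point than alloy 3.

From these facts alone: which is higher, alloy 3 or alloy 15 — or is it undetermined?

undetermined

Following every chain through alloy 3: above alloy 3 we get alloy 9, alloy 7, alloy 13.
alloy 15 is not reached, and no chain runs the other way from alloy 15 to alloy 3.
So the given relations leave the order of alloy 3 and alloy 15 undetermined.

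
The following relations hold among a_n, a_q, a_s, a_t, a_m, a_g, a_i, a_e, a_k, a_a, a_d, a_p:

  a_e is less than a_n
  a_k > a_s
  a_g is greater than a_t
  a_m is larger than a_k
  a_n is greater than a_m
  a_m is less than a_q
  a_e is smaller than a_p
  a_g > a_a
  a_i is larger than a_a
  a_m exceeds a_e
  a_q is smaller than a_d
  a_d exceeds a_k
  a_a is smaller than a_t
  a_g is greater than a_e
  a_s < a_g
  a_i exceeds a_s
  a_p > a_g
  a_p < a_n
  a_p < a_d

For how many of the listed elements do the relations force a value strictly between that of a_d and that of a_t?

The relations place a_t below a_d. An element lies strictly between them when it is forced above a_t and also forced below a_d.
Above a_t: {a_g, a_p, a_n}. Below a_d: {a_a, a_e, a_s, a_k, a_m, a_g, a_p, a_q}.
Intersection: {a_g, a_p} — 2.

2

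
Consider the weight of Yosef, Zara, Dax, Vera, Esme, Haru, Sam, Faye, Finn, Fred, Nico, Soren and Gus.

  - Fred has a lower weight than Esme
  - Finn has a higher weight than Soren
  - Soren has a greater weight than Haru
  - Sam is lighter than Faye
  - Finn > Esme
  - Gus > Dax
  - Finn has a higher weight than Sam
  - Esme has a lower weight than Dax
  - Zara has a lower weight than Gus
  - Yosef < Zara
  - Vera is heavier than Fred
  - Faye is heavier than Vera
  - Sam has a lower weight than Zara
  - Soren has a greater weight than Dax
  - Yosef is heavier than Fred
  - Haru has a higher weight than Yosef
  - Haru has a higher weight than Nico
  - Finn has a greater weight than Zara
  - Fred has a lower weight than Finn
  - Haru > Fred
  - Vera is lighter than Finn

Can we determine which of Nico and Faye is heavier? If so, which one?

undetermined

Following every chain through Nico: above Nico we get Haru, Soren, Finn.
Faye is not reached, and no chain runs the other way from Faye to Nico.
So the given relations leave the order of Nico and Faye undetermined.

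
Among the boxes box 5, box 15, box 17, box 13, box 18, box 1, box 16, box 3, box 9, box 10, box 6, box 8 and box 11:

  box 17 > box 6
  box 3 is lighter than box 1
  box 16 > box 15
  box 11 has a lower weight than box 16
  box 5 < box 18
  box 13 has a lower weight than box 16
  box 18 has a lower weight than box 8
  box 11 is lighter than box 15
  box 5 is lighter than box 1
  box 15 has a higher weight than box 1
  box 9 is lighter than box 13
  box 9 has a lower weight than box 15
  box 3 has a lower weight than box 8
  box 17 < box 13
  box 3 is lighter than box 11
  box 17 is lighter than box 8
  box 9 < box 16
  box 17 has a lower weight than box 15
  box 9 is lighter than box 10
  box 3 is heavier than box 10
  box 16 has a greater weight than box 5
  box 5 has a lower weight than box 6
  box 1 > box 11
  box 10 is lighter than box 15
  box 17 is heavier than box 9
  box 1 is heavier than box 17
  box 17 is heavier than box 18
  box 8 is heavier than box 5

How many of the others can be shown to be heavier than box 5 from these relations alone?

8

From box 5 the given relations immediately reach box 6, box 18, box 1, box 16, box 8.
From those, box 17, box 15 — 7 in total.
From those, box 13 — 8 in total.
No other element is forced above box 5 by the given relations, so the count is 8.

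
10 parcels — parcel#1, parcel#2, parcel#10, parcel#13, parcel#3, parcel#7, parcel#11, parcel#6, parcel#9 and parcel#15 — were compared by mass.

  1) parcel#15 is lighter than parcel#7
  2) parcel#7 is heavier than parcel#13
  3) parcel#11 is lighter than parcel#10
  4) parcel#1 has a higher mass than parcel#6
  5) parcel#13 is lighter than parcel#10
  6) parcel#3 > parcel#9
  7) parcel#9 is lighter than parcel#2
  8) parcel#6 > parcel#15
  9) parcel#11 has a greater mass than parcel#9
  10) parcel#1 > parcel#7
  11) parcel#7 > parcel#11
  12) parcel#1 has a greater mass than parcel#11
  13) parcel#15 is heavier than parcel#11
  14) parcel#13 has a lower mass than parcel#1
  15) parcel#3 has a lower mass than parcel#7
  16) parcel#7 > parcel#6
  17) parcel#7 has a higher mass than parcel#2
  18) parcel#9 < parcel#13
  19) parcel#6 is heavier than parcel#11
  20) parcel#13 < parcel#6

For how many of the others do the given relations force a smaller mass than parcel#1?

8

Directly below parcel#1: parcel#11, parcel#13, parcel#6, parcel#7.
One step further: parcel#9, parcel#2, parcel#15, parcel#3 (8 so far).
Nothing else is reachable below parcel#1; 8 in all.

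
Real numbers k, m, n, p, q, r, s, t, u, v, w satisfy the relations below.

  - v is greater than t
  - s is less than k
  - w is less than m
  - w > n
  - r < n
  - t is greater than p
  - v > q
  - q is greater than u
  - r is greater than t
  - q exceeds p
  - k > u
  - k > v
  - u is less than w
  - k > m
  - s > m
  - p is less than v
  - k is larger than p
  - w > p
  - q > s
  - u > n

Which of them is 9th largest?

The consecutive relations fix a unique order: p < t < r < n < u < w < m < s < q < v < k.
The 9th largest is r.

r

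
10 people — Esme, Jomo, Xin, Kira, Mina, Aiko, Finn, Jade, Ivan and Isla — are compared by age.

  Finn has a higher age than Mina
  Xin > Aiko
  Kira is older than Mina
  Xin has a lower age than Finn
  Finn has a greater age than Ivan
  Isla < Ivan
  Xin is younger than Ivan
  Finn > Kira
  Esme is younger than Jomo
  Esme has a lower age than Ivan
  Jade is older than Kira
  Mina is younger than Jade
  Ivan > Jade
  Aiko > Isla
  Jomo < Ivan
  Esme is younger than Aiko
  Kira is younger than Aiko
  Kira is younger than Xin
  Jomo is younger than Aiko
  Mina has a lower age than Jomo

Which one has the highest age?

Esme is not greatest since Esme < Ivan; Isla is not greatest since Isla < Aiko; Mina is not greatest since Mina < Jade; Kira is not greatest since Kira < Xin; Jomo is not greatest since Jomo < Aiko; Jade is not greatest since Jade < Ivan; Aiko is not greatest since Aiko < Xin; Xin is not greatest since Xin < Finn; Ivan is not greatest since Ivan < Finn.
Only Finn has nothing above it, so Finn is the highest age.

Finn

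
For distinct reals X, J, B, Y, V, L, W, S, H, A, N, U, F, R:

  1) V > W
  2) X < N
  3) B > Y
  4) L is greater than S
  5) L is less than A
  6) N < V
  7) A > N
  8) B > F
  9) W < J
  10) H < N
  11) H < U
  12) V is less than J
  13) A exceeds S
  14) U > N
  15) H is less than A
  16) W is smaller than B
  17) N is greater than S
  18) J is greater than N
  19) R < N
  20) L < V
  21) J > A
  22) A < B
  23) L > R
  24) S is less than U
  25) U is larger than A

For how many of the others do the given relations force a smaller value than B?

10

Directly below B: F, W, Y, A.
One step further: H, S, N, L (8 so far).
One step further: R, X (10 so far).
No other element is forced below B by the given relations, so the count is 10.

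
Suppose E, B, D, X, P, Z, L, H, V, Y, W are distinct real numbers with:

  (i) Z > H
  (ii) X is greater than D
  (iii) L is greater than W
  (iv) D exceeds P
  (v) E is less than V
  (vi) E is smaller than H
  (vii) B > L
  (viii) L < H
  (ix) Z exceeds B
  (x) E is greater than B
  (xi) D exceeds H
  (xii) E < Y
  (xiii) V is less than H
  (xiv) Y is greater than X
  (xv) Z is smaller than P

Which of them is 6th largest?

H

The consecutive relations fix a unique order: W < L < B < E < V < H < Z < P < D < X < Y.
Counting 6 from the largest end gives H.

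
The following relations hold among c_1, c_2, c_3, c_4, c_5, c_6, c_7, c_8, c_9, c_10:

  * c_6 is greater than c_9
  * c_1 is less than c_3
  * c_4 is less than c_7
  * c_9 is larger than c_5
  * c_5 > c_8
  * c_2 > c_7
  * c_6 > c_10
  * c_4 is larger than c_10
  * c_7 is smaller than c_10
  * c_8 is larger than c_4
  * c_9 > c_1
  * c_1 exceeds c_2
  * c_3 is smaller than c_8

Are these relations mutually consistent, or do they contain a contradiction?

inconsistent

Chaining the given relations yields c_10 < c_4 < c_7, so c_10 < c_7. But one relation states c_7 < c_10. These cannot both hold.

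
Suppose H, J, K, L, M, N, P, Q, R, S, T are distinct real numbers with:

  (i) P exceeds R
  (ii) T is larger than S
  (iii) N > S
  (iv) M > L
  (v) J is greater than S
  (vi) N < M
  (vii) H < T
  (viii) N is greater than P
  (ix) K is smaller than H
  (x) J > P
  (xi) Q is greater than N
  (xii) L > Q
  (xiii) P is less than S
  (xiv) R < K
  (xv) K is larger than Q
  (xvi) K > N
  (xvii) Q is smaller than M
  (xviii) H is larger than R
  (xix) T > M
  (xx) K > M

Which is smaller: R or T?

R

R < P and P < S give R < S.
With S < N: R < P < S < N.
With N < Q: R < P < S < N < Q.
With Q < L: R < P < S < N < Q < L.
With L < M: R < P < S < N < Q < L < M.
With M < K: R < P < S < N < Q < L < M < K.
With K < H: R < P < S < N < Q < L < M < K < H.
With H < T: R < P < S < N < Q < L < M < K < H < T.
So R < T; R is the smaller of the two.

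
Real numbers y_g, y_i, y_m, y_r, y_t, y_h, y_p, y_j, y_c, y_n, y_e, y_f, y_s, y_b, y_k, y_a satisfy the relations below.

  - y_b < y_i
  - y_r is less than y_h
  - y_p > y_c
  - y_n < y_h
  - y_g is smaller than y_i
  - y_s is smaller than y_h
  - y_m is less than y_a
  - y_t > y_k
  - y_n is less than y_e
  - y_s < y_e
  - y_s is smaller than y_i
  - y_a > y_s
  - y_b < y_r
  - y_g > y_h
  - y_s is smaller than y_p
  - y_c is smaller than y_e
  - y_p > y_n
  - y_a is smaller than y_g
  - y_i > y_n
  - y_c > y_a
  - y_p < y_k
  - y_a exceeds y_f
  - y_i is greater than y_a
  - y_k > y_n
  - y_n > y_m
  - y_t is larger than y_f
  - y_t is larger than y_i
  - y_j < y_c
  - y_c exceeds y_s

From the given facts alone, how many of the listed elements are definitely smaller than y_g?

8

The elements the relations force below y_g are y_m, y_b, y_f, y_s, y_r, y_n, y_a, y_h — no chain reaches any other.
That is 8.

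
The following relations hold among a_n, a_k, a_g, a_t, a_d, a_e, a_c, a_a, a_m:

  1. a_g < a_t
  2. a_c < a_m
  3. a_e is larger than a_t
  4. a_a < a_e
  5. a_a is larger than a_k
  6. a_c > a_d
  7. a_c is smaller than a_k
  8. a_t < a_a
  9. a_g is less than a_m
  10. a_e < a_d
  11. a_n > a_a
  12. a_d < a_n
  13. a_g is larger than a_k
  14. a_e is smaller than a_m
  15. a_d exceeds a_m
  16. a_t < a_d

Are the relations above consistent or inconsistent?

inconsistent

Chaining the given relations yields a_c < a_k < a_g < a_t < a_a < a_e < a_m < a_d, so a_c < a_d. But one relation states a_d < a_c. These cannot both hold.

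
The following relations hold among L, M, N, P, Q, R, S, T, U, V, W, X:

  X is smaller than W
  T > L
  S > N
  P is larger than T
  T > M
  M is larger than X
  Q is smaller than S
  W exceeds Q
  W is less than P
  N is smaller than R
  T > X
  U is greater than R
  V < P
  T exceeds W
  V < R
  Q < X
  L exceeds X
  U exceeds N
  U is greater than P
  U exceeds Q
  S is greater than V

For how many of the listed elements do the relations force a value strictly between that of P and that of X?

4

Chaining upward from X reaches: W, M, L, T, U.
Chaining downward from P reaches: V, Q, W, M, L, T.
Strictly between X and P are those in both lists: W, M, L, T — 4 elements.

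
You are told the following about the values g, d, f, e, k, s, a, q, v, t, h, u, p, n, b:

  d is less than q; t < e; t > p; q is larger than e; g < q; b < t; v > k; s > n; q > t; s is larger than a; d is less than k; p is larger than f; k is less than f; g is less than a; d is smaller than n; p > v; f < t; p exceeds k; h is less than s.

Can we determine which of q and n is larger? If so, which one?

Following every chain through n: above n we get s; below n we get d.
q is not reached, and no chain runs the other way from q to n.
So the given relations leave the order of n and q undetermined.

undetermined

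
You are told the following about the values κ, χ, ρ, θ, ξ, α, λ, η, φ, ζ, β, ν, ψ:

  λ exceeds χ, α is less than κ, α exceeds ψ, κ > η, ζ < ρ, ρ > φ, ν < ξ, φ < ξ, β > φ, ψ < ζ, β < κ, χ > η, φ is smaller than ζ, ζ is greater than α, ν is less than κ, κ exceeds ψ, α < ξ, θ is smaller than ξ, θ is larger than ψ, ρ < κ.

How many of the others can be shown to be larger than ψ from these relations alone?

The elements the relations force above ψ are α, ζ, ρ, θ, κ, ξ — no chain reaches any other.
That is 6.

6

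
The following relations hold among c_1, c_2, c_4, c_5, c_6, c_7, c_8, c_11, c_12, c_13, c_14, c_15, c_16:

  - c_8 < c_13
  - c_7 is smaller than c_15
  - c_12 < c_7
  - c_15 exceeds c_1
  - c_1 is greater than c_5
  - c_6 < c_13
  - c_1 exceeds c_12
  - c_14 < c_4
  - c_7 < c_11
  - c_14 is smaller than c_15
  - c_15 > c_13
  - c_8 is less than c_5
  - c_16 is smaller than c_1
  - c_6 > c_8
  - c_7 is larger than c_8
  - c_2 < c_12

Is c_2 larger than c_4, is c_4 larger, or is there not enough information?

undetermined

Following every chain through c_2: above c_2 we get c_12, c_1, c_7, c_11, c_15.
c_4 is not reached, and no chain runs the other way from c_4 to c_2.
So the given relations leave the order of c_2 and c_4 undetermined.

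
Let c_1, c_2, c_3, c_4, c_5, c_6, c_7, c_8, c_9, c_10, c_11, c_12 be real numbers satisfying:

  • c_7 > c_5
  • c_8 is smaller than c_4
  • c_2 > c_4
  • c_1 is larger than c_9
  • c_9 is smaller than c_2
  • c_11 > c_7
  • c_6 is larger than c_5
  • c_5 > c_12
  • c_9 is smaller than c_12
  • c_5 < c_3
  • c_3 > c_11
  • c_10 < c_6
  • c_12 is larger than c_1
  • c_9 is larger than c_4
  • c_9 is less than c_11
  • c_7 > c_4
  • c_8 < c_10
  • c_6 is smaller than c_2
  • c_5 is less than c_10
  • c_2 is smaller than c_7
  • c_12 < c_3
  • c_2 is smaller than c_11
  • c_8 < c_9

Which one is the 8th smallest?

Chaining the given pairs: c_8 < c_4 < c_9 < c_1 < c_12 < c_5 < c_10 < c_6 < c_2 < c_7 < c_11 < c_3.
Counting 8 from the smallest end gives c_6.

c_6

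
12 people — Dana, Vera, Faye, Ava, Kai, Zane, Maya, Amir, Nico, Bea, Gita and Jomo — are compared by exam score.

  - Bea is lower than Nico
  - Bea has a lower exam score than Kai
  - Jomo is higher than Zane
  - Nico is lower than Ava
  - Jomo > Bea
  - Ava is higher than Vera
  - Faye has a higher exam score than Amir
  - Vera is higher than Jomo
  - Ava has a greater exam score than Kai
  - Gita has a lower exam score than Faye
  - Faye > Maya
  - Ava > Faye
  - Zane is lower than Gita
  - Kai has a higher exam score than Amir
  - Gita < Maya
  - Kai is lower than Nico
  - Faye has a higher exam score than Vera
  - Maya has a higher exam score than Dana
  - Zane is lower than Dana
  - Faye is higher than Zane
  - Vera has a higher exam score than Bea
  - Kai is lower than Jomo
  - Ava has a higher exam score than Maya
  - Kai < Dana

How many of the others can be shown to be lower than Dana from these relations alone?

From Dana the given relations immediately reach Zane, Kai.
From those, Bea, Amir — 4 in total.
Nothing else is reachable below Dana; 4 in all.

4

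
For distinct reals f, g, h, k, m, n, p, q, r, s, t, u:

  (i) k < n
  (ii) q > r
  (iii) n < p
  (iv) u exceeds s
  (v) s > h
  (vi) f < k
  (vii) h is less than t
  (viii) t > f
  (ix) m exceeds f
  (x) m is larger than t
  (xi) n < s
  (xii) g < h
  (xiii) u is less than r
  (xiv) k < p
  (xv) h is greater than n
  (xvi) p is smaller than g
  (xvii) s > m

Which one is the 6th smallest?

Piecing the relations together gives one ordering: f < k < n < p < g < h < t < m < s < u < r < q.
The 6th smallest is h.

h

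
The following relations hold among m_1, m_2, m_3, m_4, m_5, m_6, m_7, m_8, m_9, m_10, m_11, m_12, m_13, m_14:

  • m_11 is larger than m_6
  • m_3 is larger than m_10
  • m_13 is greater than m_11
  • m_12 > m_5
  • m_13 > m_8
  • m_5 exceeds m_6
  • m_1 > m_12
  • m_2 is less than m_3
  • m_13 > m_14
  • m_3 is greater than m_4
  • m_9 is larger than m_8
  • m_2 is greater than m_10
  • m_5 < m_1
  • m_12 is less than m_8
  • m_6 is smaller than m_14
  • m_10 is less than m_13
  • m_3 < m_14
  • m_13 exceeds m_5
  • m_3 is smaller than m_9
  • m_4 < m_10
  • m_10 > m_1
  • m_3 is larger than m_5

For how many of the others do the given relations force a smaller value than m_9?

9

The elements the relations force below m_9 are m_6, m_5, m_12, m_1, m_8, m_4, m_10, m_2, m_3 — no chain reaches any other.
That is 9.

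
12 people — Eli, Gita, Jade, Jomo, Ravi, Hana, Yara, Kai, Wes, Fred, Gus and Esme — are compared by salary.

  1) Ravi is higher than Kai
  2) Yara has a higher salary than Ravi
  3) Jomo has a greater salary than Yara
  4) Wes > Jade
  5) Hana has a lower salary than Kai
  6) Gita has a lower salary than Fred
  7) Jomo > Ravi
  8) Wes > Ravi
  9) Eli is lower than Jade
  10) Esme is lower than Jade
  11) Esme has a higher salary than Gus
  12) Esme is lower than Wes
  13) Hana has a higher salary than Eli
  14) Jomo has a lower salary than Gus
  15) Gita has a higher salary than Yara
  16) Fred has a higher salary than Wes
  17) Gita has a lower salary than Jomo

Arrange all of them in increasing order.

Eli < Hana < Kai < Ravi < Yara < Gita < Jomo < Gus < Esme < Jade < Wes < Fred

The consecutive links are each given: Eli < Hana; Hana < Kai; Kai < Ravi; Ravi < Yara; Yara < Gita; Gita < Jomo; Jomo < Gus; Gus < Esme; Esme < Jade; Jade < Wes; Wes < Fred.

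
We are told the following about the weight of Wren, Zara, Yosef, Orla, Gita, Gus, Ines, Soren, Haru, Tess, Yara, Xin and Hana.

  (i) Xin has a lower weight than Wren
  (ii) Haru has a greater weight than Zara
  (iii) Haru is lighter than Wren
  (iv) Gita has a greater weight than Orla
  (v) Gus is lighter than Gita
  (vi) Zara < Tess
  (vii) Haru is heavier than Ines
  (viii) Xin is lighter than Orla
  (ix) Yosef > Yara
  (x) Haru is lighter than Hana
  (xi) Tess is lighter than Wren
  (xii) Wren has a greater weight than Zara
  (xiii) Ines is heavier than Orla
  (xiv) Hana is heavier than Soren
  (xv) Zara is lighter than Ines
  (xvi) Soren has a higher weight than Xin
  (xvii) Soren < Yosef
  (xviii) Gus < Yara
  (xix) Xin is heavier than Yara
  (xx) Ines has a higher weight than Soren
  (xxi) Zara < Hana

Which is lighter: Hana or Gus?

Link the given pairs in sequence: Gus < Yara; Yara < Xin; Xin < Orla; Orla < Ines; Ines < Haru; Haru < Hana.
Together: Gus < Yara < Xin < Orla < Ines < Haru < Hana.
So Gus < Hana; Gus is the lighter of the two.

Gus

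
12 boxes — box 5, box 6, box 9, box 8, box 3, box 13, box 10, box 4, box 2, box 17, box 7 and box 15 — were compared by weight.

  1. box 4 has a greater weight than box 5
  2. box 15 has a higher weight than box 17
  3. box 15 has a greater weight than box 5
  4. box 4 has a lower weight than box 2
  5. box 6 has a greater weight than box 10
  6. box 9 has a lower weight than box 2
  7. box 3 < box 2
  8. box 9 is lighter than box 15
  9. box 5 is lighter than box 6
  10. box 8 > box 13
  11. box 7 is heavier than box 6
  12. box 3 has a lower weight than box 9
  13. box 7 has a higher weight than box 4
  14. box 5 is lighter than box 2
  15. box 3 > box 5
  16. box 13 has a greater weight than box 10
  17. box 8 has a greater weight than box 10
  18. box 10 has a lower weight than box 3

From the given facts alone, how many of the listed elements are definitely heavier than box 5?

From box 5 the given relations immediately reach box 6, box 4, box 3, box 15, box 2.
From those, box 9, box 7 — 7 in total.
Nothing else is reachable above box 5; 7 in all.

7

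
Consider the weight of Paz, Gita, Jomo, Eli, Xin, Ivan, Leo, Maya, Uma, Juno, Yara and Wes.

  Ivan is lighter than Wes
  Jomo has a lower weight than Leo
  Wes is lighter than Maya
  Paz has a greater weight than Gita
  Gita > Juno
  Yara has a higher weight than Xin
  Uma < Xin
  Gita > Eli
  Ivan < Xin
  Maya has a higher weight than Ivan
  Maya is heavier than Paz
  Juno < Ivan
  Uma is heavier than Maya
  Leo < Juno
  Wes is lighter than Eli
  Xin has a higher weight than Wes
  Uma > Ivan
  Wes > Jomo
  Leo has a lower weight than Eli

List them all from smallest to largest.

Jomo < Leo < Juno < Ivan < Wes < Eli < Gita < Paz < Maya < Uma < Xin < Yara

Nothing is placed below Jomo, so it is least; from there Jomo < Leo; Leo < Juno; Juno < Ivan; Ivan < Wes; Wes < Eli; Eli < Gita; Gita < Paz; Paz < Maya; Maya < Uma; Uma < Xin; Xin < Yara, each given directly.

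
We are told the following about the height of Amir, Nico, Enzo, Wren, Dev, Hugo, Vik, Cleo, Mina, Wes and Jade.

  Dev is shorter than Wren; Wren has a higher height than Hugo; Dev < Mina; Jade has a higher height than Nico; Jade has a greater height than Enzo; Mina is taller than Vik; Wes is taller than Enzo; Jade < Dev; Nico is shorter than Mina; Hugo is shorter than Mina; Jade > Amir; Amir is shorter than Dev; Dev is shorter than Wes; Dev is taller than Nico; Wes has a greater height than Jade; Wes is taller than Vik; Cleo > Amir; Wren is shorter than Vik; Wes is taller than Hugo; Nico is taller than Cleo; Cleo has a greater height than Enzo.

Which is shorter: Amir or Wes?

Amir

Following the relations from Amir: Amir < Cleo < Nico < Jade < Dev < Wren < Vik < Wes.
So Amir < Wes; Amir is the shorter of the two.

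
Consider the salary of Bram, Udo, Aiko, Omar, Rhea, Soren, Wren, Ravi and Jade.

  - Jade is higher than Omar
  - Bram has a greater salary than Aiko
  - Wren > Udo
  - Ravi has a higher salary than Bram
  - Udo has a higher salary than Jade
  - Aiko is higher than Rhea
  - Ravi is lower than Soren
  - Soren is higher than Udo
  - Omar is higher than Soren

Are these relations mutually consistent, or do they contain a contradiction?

inconsistent

We have Udo < Soren stated directly, yet also Soren < Omar < Jade < Udo by chaining the others — so Soren < Udo. Contradiction.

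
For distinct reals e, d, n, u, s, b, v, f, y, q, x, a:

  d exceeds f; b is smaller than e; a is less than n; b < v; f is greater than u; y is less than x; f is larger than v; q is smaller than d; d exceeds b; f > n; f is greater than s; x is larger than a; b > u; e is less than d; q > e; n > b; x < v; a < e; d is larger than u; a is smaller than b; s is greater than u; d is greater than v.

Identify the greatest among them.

Chaining downward from d: directly below it, u, b, e, q, v, f; then a, x, n, s; then y.
That covers every other element, and nothing is given above d, so d is the greatest.

d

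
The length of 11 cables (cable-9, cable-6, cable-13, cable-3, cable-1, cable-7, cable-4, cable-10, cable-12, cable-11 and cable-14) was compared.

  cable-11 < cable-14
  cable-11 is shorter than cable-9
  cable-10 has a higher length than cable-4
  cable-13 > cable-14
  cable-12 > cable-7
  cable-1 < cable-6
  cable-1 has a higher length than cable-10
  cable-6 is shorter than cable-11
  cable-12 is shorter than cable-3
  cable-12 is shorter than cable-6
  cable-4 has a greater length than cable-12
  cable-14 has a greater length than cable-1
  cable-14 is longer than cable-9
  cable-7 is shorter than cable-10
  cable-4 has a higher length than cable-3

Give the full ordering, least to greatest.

cable-7 < cable-12 < cable-3 < cable-4 < cable-10 < cable-1 < cable-6 < cable-11 < cable-9 < cable-14 < cable-13

Each adjacent pair is fixed by a given relation: cable-7 < cable-12; cable-12 < cable-3; cable-3 < cable-4; cable-4 < cable-10; cable-10 < cable-1; cable-1 < cable-6; cable-6 < cable-11; cable-11 < cable-9; cable-9 < cable-14; cable-14 < cable-13. Chaining them end to end gives the full order.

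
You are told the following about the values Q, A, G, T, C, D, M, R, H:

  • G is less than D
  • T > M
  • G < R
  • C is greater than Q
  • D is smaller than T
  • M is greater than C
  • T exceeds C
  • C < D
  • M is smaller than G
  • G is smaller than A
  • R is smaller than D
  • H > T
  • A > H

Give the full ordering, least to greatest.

Q < C < M < G < R < D < T < H < A

Each adjacent pair is fixed by a given relation: Q < C; C < M; M < G; G < R; R < D; D < T; T < H; H < A. Chaining them end to end gives the full order.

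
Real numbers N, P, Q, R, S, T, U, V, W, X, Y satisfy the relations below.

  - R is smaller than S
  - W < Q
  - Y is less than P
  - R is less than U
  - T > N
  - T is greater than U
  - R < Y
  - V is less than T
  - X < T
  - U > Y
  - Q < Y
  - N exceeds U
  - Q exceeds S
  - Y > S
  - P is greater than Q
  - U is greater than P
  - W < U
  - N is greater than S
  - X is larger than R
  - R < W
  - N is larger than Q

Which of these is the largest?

Chaining downward from T: directly below it, V, X, U, N; then R, S, W, Q, Y, P.
That covers every other element, and nothing is given above T, so T is the largest.

T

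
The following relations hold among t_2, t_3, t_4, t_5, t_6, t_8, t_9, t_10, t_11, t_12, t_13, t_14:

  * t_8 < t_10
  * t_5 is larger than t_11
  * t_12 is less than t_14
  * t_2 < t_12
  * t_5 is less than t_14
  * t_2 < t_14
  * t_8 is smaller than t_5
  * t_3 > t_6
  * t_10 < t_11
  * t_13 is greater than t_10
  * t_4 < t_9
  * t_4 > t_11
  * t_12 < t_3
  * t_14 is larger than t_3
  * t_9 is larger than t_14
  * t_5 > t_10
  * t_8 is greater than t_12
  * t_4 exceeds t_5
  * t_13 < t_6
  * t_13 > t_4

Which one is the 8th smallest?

Chaining the given pairs: t_2 < t_12 < t_8 < t_10 < t_11 < t_5 < t_4 < t_13 < t_6 < t_3 < t_14 < t_9.
The 8th smallest is t_13.

t_13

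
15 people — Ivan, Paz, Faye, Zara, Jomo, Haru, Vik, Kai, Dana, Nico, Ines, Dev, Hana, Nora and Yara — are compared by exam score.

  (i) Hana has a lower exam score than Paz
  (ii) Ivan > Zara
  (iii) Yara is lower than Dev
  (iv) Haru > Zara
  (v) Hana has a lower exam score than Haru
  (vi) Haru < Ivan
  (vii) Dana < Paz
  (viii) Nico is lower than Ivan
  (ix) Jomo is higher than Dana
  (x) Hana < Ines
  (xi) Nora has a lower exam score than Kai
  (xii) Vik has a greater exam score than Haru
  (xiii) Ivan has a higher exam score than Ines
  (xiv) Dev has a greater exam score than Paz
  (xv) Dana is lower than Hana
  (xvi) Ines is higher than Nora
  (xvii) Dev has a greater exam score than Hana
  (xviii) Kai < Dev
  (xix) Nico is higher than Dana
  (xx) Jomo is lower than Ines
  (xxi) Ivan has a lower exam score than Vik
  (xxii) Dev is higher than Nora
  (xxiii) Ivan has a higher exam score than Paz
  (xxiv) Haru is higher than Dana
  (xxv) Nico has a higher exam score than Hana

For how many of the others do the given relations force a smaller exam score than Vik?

10

Directly below Vik: Haru, Ivan.
One step further: Dana, Hana, Zara, Paz, Nico, Ines (8 so far).
One step further: Nora, Jomo (10 so far).
No other element is forced below Vik by the given relations, so the count is 10.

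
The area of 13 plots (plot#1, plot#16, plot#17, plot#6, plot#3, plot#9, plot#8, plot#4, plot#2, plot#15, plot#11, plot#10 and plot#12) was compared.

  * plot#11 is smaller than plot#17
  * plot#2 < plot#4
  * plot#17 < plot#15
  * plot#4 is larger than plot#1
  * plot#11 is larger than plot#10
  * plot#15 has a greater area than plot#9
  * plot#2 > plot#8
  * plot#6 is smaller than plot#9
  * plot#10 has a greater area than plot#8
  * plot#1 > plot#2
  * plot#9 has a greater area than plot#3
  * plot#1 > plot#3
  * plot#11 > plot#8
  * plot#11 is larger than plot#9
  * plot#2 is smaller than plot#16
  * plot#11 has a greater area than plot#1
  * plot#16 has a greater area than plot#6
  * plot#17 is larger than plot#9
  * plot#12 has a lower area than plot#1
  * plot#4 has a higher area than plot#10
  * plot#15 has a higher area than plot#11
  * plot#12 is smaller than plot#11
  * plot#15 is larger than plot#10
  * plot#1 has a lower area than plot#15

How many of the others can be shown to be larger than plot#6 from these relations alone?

5

Directly above plot#6: plot#9, plot#16.
One step further: plot#11, plot#17, plot#15 (5 so far).
Nothing else is reachable above plot#6; 5 in all.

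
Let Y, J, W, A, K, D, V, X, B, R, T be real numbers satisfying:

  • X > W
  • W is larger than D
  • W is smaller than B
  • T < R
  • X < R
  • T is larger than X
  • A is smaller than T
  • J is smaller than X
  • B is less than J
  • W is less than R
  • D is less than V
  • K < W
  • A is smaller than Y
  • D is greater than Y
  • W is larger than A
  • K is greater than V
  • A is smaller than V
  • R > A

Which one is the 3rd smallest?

Piecing the relations together gives one ordering: A < Y < D < V < K < W < B < J < X < T < R.
The 3rd smallest is D.

D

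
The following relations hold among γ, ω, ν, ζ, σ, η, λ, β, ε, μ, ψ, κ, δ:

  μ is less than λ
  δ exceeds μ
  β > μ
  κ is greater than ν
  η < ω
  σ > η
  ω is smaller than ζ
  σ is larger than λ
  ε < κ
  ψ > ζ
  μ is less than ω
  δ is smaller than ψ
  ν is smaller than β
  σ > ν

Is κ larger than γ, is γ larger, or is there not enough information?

undetermined

Following every chain through κ: below κ we get ε, ν.
γ is not reached, and no chain runs the other way from γ to κ.
So the given relations leave the order of κ and γ undetermined.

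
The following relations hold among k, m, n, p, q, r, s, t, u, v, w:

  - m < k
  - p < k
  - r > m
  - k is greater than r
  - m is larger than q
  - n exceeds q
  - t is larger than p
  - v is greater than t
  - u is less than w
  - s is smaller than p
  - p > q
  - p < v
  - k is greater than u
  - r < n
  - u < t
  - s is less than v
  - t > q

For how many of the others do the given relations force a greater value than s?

4

The elements the relations force above s are p, t, v, k — no chain reaches any other.
That is 4.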